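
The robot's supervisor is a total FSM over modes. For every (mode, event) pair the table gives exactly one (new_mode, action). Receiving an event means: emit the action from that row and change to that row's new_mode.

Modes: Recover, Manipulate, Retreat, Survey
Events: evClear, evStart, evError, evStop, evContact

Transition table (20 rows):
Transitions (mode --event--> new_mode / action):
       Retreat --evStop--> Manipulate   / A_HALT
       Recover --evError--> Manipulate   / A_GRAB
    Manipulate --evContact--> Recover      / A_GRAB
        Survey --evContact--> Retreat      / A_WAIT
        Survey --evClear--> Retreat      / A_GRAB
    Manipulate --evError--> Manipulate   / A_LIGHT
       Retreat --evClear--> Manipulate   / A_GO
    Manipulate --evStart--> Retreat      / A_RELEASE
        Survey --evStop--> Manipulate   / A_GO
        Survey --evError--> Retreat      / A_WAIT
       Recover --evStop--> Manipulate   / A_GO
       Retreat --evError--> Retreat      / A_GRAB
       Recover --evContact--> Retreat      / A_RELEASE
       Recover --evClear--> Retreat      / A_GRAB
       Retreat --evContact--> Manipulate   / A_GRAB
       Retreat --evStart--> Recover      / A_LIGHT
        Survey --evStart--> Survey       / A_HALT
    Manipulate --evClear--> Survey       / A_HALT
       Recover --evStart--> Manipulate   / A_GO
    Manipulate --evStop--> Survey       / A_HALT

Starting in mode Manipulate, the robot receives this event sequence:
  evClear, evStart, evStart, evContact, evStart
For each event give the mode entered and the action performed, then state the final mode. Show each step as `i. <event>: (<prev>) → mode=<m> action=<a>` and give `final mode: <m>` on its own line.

1. evClear: (Manipulate) → mode=Survey action=A_HALT
2. evStart: (Survey) → mode=Survey action=A_HALT
3. evStart: (Survey) → mode=Survey action=A_HALT
4. evContact: (Survey) → mode=Retreat action=A_WAIT
5. evStart: (Retreat) → mode=Recover action=A_LIGHT

final mode: Recover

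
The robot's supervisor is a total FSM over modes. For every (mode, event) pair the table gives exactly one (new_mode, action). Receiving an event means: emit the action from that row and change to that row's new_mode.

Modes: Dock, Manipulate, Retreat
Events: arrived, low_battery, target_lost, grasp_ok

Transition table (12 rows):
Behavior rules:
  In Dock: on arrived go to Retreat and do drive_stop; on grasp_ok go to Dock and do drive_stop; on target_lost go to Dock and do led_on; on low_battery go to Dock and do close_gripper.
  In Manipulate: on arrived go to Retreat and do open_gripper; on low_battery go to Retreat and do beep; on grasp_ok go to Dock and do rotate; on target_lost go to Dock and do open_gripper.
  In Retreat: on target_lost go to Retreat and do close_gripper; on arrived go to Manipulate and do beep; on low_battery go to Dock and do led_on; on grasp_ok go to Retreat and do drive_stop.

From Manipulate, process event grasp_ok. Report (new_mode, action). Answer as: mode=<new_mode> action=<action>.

mode=Dock action=rotate

current mode = Manipulate; filter table to that mode:
  (Manipulate, arrived) → (Retreat, open_gripper)
  (Manipulate, low_battery) → (Retreat, beep)
  (Manipulate, grasp_ok) → (Dock, rotate)  ← event matches
  (Manipulate, target_lost) → (Dock, open_gripper)
event = grasp_ok selects (Dock, rotate)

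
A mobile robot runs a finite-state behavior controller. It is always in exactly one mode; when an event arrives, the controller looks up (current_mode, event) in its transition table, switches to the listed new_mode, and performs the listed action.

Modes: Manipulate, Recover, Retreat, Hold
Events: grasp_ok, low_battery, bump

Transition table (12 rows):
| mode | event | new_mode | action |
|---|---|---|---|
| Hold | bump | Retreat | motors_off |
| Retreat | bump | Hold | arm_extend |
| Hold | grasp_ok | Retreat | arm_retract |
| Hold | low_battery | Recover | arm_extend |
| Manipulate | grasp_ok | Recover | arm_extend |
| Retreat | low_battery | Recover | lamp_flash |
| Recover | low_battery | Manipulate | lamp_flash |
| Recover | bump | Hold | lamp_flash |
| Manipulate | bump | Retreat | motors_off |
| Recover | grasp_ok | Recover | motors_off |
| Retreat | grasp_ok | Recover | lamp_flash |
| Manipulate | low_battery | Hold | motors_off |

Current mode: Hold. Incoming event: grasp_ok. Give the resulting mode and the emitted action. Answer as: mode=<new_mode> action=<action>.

current mode = Hold; filter table to that mode:
  (Hold, bump) → (Retreat, motors_off)
  (Hold, grasp_ok) → (Retreat, arm_retract)  ← event matches
  (Hold, low_battery) → (Recover, arm_extend)
event = grasp_ok selects (Retreat, arm_retract)

mode=Retreat action=arm_retract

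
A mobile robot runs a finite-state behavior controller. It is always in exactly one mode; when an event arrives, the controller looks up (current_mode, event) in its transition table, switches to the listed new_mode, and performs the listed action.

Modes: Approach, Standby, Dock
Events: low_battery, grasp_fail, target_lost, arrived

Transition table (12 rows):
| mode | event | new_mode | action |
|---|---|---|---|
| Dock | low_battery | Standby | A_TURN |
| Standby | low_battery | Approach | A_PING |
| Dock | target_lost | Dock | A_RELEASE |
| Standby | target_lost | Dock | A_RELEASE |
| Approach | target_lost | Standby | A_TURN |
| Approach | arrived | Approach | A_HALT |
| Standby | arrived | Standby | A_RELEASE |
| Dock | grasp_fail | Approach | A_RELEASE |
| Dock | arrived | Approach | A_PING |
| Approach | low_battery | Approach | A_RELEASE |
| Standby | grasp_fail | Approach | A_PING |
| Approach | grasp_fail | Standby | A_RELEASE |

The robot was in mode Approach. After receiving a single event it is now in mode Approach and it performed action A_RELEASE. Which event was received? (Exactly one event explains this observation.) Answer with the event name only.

low_battery

try low_battery: (Approach, low_battery) → (Approach, A_RELEASE)  ← matches
try grasp_fail: (Approach, grasp_fail) → (Standby, A_RELEASE)
try target_lost: (Approach, target_lost) → (Standby, A_TURN)
try arrived: (Approach, arrived) → (Approach, A_HALT)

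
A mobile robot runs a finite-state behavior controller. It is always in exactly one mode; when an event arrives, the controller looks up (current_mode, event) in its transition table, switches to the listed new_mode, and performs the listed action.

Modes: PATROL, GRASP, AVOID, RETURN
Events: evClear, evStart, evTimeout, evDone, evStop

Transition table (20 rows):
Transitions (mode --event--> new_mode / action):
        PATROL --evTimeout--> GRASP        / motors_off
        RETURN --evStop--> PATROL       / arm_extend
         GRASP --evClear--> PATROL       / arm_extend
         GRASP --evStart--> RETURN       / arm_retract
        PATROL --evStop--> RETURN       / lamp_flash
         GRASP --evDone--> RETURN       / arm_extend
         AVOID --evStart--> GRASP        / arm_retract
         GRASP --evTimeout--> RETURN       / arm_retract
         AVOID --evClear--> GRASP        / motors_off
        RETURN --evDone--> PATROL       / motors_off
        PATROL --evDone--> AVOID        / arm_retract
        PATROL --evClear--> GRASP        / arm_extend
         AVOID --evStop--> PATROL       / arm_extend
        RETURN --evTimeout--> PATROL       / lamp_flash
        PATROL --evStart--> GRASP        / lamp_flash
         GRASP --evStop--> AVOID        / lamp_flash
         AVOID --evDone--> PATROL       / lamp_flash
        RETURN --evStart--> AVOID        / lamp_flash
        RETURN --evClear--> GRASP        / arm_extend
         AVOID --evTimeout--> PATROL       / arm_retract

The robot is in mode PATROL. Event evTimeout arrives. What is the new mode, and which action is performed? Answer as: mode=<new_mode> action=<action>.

mode=GRASP action=motors_off

current mode = PATROL; filter table to that mode:
  (PATROL, evTimeout) → (GRASP, motors_off)  ← event matches
  (PATROL, evStop) → (RETURN, lamp_flash)
  (PATROL, evDone) → (AVOID, arm_retract)
  (PATROL, evClear) → (GRASP, arm_extend)
  (PATROL, evStart) → (GRASP, lamp_flash)
event = evTimeout selects (GRASP, motors_off)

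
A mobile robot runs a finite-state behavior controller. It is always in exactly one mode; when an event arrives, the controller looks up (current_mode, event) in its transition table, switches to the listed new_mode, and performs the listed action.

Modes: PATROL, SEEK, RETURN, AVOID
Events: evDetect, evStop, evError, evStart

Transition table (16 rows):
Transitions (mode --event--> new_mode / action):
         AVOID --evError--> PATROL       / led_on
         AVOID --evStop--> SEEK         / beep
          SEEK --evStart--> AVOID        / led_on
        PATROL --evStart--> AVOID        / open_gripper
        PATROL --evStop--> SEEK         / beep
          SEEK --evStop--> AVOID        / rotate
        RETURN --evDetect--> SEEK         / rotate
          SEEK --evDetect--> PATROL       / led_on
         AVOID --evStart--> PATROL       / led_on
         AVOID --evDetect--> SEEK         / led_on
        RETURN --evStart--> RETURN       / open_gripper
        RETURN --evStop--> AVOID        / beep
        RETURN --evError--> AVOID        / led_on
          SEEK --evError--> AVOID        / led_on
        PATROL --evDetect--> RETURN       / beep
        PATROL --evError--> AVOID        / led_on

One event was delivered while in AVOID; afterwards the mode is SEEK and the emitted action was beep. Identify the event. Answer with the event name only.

try evDetect: (AVOID, evDetect) → (SEEK, led_on)
try evStop: (AVOID, evStop) → (SEEK, beep)  ← matches
try evError: (AVOID, evError) → (PATROL, led_on)
try evStart: (AVOID, evStart) → (PATROL, led_on)

evStop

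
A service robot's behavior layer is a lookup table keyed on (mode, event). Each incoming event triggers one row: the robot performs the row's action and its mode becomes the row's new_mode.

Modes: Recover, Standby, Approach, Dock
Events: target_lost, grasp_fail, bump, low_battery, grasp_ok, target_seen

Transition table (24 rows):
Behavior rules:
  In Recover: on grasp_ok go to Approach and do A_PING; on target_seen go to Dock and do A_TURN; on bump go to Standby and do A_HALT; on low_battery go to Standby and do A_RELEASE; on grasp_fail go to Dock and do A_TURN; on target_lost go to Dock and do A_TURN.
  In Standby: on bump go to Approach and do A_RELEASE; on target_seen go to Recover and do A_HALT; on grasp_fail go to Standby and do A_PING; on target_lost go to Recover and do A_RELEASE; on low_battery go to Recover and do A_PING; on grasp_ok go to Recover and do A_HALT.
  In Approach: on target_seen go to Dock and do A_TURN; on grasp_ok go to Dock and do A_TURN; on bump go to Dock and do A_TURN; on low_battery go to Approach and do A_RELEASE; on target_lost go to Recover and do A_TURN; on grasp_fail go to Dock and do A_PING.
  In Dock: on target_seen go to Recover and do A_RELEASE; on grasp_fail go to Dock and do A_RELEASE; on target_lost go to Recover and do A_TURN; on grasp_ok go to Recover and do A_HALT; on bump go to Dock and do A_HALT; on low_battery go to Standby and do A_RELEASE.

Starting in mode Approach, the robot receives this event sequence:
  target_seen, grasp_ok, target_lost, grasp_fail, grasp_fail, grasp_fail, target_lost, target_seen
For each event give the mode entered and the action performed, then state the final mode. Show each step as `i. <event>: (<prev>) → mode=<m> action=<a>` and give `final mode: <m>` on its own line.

final mode: Dock

1. target_seen: (Approach) → mode=Dock action=A_TURN
2. grasp_ok: (Dock) → mode=Recover action=A_HALT
3. target_lost: (Recover) → mode=Dock action=A_TURN
4. grasp_fail: (Dock) → mode=Dock action=A_RELEASE
5. grasp_fail: (Dock) → mode=Dock action=A_RELEASE
6. grasp_fail: (Dock) → mode=Dock action=A_RELEASE
7. target_lost: (Dock) → mode=Recover action=A_TURN
8. target_seen: (Recover) → mode=Dock action=A_TURN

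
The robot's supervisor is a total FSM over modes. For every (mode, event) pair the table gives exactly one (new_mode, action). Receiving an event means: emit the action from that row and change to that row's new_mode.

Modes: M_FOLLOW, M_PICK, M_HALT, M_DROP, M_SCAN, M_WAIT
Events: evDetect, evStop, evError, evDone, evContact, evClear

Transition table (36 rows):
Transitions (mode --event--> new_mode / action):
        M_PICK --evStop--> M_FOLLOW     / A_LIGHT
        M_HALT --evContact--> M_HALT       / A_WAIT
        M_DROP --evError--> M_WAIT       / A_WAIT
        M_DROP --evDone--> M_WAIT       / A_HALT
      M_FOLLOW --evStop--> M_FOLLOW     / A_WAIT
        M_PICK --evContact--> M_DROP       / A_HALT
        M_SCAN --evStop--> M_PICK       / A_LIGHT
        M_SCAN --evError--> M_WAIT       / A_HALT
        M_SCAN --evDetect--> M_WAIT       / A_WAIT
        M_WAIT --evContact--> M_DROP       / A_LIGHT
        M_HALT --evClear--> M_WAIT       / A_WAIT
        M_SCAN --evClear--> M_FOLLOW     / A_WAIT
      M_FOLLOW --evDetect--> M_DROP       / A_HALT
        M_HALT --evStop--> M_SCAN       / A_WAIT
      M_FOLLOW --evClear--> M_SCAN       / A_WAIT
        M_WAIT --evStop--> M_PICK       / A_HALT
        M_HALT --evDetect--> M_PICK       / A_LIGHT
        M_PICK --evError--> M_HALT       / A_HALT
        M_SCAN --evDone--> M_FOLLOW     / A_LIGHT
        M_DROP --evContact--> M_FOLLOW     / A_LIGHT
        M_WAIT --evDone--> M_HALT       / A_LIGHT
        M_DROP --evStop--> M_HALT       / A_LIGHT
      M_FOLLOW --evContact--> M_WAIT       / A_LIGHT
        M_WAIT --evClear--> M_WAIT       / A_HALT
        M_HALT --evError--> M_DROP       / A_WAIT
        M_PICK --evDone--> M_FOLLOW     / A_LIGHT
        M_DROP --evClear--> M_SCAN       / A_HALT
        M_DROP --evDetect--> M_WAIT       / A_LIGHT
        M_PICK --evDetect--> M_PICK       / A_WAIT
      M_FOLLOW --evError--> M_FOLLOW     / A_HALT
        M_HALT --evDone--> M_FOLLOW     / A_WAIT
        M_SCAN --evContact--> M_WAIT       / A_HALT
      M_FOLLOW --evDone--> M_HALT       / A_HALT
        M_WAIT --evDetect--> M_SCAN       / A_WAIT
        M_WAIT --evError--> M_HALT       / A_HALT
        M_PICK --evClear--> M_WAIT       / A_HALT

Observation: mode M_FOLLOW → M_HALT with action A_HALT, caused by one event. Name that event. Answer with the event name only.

try evDetect: (M_FOLLOW, evDetect) → (M_DROP, A_HALT)
try evStop: (M_FOLLOW, evStop) → (M_FOLLOW, A_WAIT)
try evError: (M_FOLLOW, evError) → (M_FOLLOW, A_HALT)
try evDone: (M_FOLLOW, evDone) → (M_HALT, A_HALT)  ← matches
try evContact: (M_FOLLOW, evContact) → (M_WAIT, A_LIGHT)
try evClear: (M_FOLLOW, evClear) → (M_SCAN, A_WAIT)

evDone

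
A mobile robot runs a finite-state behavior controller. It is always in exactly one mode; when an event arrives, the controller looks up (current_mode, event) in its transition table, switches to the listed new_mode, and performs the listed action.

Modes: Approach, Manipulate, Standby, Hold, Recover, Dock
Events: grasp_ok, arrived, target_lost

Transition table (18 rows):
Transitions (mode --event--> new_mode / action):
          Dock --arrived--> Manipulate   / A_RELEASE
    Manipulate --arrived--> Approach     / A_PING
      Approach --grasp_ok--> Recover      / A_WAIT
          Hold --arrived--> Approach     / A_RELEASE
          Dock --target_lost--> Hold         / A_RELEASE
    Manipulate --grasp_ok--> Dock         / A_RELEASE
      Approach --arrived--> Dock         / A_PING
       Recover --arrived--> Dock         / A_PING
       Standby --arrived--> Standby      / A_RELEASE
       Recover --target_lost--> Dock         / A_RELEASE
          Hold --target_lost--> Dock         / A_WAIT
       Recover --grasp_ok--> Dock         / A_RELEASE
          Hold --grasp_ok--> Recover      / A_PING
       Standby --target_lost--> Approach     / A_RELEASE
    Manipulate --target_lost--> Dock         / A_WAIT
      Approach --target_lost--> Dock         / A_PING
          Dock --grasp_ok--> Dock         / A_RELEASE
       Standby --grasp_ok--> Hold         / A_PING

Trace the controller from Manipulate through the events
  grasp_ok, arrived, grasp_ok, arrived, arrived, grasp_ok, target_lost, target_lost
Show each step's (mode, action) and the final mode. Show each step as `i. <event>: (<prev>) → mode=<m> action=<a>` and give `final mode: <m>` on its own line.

1. grasp_ok: (Manipulate) → mode=Dock action=A_RELEASE
2. arrived: (Dock) → mode=Manipulate action=A_RELEASE
3. grasp_ok: (Manipulate) → mode=Dock action=A_RELEASE
4. arrived: (Dock) → mode=Manipulate action=A_RELEASE
5. arrived: (Manipulate) → mode=Approach action=A_PING
6. grasp_ok: (Approach) → mode=Recover action=A_WAIT
7. target_lost: (Recover) → mode=Dock action=A_RELEASE
8. target_lost: (Dock) → mode=Hold action=A_RELEASE

final mode: Hold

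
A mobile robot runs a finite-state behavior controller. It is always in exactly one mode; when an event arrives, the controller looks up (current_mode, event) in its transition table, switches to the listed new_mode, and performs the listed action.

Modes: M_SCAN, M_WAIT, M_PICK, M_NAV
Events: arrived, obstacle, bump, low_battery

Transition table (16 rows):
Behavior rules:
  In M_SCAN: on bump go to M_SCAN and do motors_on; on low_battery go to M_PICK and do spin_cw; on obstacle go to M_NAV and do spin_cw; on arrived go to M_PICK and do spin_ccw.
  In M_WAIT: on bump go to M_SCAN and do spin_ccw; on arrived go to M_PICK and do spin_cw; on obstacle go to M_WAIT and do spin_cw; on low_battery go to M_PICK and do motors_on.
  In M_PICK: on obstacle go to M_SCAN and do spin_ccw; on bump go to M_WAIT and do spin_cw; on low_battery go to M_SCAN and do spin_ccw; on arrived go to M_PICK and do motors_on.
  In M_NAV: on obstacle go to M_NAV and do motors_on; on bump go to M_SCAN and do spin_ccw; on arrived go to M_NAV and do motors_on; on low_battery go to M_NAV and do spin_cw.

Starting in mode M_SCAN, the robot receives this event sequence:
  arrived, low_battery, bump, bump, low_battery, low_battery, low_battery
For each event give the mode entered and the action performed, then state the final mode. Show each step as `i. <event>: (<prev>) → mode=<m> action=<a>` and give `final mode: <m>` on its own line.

1. arrived: (M_SCAN) → mode=M_PICK action=spin_ccw
2. low_battery: (M_PICK) → mode=M_SCAN action=spin_ccw
3. bump: (M_SCAN) → mode=M_SCAN action=motors_on
4. bump: (M_SCAN) → mode=M_SCAN action=motors_on
5. low_battery: (M_SCAN) → mode=M_PICK action=spin_cw
6. low_battery: (M_PICK) → mode=M_SCAN action=spin_ccw
7. low_battery: (M_SCAN) → mode=M_PICK action=spin_cw

final mode: M_PICK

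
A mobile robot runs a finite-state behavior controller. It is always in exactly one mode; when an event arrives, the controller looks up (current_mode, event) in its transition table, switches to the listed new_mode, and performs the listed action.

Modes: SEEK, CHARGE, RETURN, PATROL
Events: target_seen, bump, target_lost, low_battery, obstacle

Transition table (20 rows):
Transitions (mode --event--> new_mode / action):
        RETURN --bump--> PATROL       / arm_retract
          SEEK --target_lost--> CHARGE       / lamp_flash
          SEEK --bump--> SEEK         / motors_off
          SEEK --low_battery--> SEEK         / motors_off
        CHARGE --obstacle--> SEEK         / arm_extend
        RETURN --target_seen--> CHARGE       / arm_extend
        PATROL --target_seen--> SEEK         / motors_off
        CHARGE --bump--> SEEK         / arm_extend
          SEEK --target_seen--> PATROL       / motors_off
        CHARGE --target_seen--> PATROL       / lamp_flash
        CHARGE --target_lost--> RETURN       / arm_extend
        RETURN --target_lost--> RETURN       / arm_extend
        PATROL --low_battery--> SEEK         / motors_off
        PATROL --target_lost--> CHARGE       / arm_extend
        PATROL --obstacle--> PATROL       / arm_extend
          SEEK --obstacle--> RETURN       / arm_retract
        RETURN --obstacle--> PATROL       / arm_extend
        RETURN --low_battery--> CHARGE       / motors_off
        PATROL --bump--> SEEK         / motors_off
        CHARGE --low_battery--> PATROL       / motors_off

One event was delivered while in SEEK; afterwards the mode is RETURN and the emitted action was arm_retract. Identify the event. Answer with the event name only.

try target_seen: (SEEK, target_seen) → (PATROL, motors_off)
try bump: (SEEK, bump) → (SEEK, motors_off)
try target_lost: (SEEK, target_lost) → (CHARGE, lamp_flash)
try low_battery: (SEEK, low_battery) → (SEEK, motors_off)
try obstacle: (SEEK, obstacle) → (RETURN, arm_retract)  ← matches

obstacle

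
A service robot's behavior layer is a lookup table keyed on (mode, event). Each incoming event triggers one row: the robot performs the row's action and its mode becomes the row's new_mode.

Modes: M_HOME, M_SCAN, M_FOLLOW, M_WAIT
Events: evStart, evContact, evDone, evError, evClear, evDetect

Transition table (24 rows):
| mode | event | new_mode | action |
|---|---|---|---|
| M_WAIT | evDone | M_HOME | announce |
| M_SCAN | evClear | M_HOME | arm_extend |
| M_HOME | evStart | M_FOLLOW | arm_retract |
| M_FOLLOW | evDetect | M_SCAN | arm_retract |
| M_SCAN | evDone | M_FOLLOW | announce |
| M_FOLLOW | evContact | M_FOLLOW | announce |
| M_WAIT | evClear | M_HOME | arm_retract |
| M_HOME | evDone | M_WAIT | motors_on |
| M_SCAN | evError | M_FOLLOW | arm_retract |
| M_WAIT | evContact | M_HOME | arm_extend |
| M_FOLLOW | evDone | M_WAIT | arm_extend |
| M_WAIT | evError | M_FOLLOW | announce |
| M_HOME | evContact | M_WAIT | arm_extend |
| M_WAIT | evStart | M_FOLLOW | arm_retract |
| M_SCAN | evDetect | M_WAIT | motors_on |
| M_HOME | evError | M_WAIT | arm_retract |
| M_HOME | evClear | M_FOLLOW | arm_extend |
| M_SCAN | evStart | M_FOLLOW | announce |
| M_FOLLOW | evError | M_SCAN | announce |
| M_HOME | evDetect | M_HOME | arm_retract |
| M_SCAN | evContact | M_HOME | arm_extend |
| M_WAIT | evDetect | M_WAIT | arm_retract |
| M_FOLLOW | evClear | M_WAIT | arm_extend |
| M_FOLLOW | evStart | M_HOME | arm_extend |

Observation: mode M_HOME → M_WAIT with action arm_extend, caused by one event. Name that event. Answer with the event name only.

evContact

try evStart: (M_HOME, evStart) → (M_FOLLOW, arm_retract)
try evContact: (M_HOME, evContact) → (M_WAIT, arm_extend)  ← matches
try evDone: (M_HOME, evDone) → (M_WAIT, motors_on)
try evError: (M_HOME, evError) → (M_WAIT, arm_retract)
try evClear: (M_HOME, evClear) → (M_FOLLOW, arm_extend)
try evDetect: (M_HOME, evDetect) → (M_HOME, arm_retract)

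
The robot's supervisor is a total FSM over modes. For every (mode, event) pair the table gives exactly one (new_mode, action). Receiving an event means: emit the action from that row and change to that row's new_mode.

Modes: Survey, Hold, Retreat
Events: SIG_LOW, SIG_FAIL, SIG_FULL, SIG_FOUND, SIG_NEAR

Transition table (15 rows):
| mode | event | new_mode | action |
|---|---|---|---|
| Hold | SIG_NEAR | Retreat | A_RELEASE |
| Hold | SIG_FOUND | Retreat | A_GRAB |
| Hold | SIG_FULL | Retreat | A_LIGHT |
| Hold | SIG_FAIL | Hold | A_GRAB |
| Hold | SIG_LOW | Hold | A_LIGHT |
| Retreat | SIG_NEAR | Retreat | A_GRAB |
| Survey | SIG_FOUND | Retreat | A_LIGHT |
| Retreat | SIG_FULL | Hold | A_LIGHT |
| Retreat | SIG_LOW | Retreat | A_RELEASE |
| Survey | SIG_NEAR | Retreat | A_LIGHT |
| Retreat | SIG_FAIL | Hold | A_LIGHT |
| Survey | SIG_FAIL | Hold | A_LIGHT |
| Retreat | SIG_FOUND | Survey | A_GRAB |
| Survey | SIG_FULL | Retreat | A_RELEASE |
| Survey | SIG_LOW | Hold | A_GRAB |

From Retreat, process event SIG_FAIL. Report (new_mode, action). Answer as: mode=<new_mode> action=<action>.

mode=Hold action=A_LIGHT

current mode = Retreat; filter table to that mode:
  (Retreat, SIG_NEAR) → (Retreat, A_GRAB)
  (Retreat, SIG_FULL) → (Hold, A_LIGHT)
  (Retreat, SIG_LOW) → (Retreat, A_RELEASE)
  (Retreat, SIG_FAIL) → (Hold, A_LIGHT)  ← event matches
  (Retreat, SIG_FOUND) → (Survey, A_GRAB)
event = SIG_FAIL selects (Hold, A_LIGHT)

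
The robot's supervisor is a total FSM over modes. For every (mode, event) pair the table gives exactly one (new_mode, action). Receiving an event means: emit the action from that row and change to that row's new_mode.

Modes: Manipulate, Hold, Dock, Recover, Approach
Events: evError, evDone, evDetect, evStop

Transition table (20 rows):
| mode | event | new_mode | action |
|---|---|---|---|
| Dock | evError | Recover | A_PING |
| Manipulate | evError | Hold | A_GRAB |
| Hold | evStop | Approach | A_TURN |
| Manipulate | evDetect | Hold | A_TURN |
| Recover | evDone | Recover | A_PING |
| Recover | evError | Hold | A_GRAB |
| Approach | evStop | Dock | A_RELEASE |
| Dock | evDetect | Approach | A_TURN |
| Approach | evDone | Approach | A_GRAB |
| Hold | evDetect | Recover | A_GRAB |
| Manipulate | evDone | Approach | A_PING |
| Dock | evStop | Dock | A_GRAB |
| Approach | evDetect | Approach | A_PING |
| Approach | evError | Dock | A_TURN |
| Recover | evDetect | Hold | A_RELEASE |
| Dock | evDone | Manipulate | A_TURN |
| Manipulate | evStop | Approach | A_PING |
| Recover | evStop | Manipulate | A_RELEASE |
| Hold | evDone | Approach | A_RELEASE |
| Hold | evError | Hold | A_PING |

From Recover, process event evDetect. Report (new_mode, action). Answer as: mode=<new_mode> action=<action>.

mode=Hold action=A_RELEASE

current mode = Recover; filter table to that mode:
  (Recover, evDone) → (Recover, A_PING)
  (Recover, evError) → (Hold, A_GRAB)
  (Recover, evDetect) → (Hold, A_RELEASE)  ← event matches
  (Recover, evStop) → (Manipulate, A_RELEASE)
event = evDetect selects (Hold, A_RELEASE)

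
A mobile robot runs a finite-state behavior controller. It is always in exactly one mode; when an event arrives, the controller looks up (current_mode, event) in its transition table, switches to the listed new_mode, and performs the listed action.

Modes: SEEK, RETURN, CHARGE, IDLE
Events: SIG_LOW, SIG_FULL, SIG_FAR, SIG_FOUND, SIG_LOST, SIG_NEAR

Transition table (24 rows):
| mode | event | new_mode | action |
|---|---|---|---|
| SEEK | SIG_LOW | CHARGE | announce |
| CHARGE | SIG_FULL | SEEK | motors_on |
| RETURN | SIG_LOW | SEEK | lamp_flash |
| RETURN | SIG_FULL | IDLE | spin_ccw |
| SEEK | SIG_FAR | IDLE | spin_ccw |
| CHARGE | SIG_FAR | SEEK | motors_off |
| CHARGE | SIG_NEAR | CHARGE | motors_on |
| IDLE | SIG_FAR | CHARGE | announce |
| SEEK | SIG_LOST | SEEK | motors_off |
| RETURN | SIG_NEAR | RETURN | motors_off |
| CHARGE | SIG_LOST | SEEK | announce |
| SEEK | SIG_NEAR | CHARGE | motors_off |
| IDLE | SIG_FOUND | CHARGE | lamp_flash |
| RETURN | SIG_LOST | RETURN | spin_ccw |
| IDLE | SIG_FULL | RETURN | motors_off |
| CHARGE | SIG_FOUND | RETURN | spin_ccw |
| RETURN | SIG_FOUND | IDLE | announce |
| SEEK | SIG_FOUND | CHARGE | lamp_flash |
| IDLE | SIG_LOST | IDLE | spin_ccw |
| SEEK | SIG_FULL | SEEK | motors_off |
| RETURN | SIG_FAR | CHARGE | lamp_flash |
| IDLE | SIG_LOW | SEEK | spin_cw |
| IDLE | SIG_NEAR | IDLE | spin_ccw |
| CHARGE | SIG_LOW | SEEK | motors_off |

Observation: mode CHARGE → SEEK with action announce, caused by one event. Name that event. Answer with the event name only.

SIG_LOST

try SIG_LOW: (CHARGE, SIG_LOW) → (SEEK, motors_off)
try SIG_FULL: (CHARGE, SIG_FULL) → (SEEK, motors_on)
try SIG_FAR: (CHARGE, SIG_FAR) → (SEEK, motors_off)
try SIG_FOUND: (CHARGE, SIG_FOUND) → (RETURN, spin_ccw)
try SIG_LOST: (CHARGE, SIG_LOST) → (SEEK, announce)  ← matches
try SIG_NEAR: (CHARGE, SIG_NEAR) → (CHARGE, motors_on)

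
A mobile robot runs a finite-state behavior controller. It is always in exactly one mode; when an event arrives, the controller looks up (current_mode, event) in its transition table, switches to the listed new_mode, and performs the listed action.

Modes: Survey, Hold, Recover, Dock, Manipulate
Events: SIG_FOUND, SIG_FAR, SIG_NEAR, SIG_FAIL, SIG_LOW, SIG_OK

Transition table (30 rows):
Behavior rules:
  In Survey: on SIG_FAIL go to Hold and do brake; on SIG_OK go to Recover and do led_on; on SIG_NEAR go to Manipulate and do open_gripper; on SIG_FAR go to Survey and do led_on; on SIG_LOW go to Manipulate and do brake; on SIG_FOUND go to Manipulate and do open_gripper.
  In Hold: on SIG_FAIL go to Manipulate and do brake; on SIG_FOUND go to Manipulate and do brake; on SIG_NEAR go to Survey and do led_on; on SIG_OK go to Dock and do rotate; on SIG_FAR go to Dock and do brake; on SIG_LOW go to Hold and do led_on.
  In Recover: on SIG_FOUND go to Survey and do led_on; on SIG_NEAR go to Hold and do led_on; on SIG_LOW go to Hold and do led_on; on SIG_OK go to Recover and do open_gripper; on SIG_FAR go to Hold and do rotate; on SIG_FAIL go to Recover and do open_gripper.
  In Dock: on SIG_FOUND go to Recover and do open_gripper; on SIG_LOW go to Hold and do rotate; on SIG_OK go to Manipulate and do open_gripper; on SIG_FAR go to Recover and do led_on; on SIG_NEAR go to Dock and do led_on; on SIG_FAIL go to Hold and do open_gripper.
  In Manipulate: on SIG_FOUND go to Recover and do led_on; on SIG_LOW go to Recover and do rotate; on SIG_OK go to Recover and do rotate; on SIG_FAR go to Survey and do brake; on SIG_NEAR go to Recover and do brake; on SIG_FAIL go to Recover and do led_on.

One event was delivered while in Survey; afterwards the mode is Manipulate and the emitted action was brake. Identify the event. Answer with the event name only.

try SIG_FOUND: (Survey, SIG_FOUND) → (Manipulate, open_gripper)
try SIG_FAR: (Survey, SIG_FAR) → (Survey, led_on)
try SIG_NEAR: (Survey, SIG_NEAR) → (Manipulate, open_gripper)
try SIG_FAIL: (Survey, SIG_FAIL) → (Hold, brake)
try SIG_LOW: (Survey, SIG_LOW) → (Manipulate, brake)  ← matches
try SIG_OK: (Survey, SIG_OK) → (Recover, led_on)

SIG_LOW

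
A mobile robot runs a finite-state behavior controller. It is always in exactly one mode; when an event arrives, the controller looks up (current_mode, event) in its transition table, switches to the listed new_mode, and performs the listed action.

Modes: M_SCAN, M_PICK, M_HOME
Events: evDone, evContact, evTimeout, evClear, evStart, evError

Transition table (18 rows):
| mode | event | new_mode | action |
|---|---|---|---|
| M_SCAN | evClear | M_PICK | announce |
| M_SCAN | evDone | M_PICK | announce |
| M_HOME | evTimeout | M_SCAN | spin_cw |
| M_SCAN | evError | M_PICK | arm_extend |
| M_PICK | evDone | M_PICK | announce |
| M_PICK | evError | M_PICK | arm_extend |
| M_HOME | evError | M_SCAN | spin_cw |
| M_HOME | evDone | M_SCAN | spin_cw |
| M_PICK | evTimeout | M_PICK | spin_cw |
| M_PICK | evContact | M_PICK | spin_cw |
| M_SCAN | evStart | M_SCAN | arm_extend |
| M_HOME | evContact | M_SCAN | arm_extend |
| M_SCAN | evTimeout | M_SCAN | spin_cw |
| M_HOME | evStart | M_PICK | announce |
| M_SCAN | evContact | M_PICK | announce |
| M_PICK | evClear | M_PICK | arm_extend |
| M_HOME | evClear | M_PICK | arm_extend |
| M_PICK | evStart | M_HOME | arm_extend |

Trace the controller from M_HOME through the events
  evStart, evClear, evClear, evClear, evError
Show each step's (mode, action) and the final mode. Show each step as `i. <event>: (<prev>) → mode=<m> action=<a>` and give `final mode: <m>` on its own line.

final mode: M_PICK

1. evStart: (M_HOME) → mode=M_PICK action=announce
2. evClear: (M_PICK) → mode=M_PICK action=arm_extend
3. evClear: (M_PICK) → mode=M_PICK action=arm_extend
4. evClear: (M_PICK) → mode=M_PICK action=arm_extend
5. evError: (M_PICK) → mode=M_PICK action=arm_extend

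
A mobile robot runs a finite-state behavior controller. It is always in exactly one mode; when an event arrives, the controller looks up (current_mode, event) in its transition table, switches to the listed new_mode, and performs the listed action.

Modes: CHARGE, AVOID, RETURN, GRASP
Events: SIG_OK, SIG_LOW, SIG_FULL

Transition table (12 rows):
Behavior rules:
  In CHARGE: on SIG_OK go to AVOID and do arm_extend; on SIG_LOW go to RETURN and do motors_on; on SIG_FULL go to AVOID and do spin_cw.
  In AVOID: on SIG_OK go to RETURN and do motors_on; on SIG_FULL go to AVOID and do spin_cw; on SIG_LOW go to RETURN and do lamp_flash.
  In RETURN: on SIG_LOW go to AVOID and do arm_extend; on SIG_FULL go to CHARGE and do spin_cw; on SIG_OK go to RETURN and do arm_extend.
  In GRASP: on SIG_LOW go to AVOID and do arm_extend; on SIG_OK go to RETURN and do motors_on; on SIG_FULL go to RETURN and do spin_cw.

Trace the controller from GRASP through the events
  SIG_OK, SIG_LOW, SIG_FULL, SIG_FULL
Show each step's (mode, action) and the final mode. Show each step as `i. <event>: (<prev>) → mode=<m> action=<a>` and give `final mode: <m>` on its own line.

1. SIG_OK: (GRASP) → mode=RETURN action=motors_on
2. SIG_LOW: (RETURN) → mode=AVOID action=arm_extend
3. SIG_FULL: (AVOID) → mode=AVOID action=spin_cw
4. SIG_FULL: (AVOID) → mode=AVOID action=spin_cw

final mode: AVOID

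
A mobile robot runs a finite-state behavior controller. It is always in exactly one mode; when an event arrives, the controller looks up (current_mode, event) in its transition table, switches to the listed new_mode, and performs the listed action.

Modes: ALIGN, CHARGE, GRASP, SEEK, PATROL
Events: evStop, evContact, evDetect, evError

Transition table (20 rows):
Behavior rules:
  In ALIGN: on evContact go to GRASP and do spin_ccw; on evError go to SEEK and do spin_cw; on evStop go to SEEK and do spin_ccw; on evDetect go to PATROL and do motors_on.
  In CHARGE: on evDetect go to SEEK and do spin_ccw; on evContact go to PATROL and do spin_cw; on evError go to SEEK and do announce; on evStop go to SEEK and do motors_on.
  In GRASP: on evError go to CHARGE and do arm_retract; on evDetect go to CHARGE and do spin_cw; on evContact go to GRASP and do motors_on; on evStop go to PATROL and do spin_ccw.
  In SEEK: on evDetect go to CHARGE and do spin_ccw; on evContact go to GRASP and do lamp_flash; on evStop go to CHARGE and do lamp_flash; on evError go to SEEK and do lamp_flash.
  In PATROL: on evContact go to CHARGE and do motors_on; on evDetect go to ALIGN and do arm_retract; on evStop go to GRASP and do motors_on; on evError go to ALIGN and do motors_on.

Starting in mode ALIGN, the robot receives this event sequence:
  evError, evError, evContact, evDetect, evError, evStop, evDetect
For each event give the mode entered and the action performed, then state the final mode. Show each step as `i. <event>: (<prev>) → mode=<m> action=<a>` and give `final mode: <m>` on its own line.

final mode: SEEK

1. evError: (ALIGN) → mode=SEEK action=spin_cw
2. evError: (SEEK) → mode=SEEK action=lamp_flash
3. evContact: (SEEK) → mode=GRASP action=lamp_flash
4. evDetect: (GRASP) → mode=CHARGE action=spin_cw
5. evError: (CHARGE) → mode=SEEK action=announce
6. evStop: (SEEK) → mode=CHARGE action=lamp_flash
7. evDetect: (CHARGE) → mode=SEEK action=spin_ccw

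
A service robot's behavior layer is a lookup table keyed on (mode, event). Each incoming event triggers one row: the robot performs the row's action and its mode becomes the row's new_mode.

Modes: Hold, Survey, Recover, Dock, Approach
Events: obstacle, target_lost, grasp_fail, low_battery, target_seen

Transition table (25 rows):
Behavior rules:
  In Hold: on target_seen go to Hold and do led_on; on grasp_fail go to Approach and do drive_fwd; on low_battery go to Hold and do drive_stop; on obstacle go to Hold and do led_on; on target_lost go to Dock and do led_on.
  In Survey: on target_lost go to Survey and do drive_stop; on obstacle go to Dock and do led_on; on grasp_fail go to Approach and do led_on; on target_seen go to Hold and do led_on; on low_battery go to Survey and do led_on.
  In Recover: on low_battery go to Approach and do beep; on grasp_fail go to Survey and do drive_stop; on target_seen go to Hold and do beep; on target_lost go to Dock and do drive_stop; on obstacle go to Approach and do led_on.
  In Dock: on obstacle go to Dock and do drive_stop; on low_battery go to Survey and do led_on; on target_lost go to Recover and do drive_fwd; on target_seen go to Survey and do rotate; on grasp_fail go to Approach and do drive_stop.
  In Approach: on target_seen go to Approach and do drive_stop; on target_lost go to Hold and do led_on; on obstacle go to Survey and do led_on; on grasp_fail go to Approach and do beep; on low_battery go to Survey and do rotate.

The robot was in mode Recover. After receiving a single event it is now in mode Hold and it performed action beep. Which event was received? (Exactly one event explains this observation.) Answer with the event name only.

try obstacle: (Recover, obstacle) → (Approach, led_on)
try target_lost: (Recover, target_lost) → (Dock, drive_stop)
try grasp_fail: (Recover, grasp_fail) → (Survey, drive_stop)
try low_battery: (Recover, low_battery) → (Approach, beep)
try target_seen: (Recover, target_seen) → (Hold, beep)  ← matches

target_seen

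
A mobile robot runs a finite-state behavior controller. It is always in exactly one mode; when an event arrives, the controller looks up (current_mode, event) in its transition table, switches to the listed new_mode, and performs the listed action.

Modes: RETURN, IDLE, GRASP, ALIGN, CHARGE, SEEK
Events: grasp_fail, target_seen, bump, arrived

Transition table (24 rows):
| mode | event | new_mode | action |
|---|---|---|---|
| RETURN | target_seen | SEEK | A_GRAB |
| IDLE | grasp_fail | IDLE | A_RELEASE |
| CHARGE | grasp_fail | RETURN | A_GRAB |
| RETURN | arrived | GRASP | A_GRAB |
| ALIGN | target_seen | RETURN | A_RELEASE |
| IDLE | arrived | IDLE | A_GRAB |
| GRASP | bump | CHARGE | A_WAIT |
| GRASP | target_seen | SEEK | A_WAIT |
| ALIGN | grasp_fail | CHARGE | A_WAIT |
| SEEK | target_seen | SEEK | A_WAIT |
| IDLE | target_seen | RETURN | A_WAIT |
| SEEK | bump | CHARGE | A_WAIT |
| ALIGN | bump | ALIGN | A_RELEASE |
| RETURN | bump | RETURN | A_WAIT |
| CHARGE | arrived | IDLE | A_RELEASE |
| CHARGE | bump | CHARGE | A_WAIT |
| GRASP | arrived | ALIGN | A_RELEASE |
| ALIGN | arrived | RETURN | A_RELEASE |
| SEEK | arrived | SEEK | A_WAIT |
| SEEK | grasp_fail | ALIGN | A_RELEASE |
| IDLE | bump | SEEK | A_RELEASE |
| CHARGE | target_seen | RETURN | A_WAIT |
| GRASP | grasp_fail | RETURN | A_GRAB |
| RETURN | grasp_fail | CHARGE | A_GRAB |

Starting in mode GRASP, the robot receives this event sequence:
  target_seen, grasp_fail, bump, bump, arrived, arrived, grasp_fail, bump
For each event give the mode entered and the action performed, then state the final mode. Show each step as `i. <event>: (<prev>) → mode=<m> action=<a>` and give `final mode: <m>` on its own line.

final mode: RETURN

1. target_seen: (GRASP) → mode=SEEK action=A_WAIT
2. grasp_fail: (SEEK) → mode=ALIGN action=A_RELEASE
3. bump: (ALIGN) → mode=ALIGN action=A_RELEASE
4. bump: (ALIGN) → mode=ALIGN action=A_RELEASE
5. arrived: (ALIGN) → mode=RETURN action=A_RELEASE
6. arrived: (RETURN) → mode=GRASP action=A_GRAB
7. grasp_fail: (GRASP) → mode=RETURN action=A_GRAB
8. bump: (RETURN) → mode=RETURN action=A_WAIT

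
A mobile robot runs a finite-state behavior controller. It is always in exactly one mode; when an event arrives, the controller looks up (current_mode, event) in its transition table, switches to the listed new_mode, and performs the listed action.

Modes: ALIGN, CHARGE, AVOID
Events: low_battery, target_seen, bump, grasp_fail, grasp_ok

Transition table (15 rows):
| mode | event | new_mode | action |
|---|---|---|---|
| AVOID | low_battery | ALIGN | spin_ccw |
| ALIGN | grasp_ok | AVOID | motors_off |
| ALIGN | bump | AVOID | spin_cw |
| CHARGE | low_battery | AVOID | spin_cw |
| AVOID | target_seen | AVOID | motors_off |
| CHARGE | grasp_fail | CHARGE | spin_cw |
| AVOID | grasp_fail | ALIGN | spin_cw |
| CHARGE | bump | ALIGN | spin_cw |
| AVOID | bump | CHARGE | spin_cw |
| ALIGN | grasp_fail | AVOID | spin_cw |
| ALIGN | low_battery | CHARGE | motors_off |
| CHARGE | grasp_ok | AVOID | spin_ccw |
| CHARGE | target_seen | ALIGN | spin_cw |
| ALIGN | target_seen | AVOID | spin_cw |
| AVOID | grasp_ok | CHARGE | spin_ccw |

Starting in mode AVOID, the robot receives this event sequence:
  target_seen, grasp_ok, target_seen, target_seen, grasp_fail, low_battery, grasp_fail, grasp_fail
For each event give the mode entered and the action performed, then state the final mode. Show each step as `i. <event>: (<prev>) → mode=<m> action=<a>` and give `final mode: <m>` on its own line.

1. target_seen: (AVOID) → mode=AVOID action=motors_off
2. grasp_ok: (AVOID) → mode=CHARGE action=spin_ccw
3. target_seen: (CHARGE) → mode=ALIGN action=spin_cw
4. target_seen: (ALIGN) → mode=AVOID action=spin_cw
5. grasp_fail: (AVOID) → mode=ALIGN action=spin_cw
6. low_battery: (ALIGN) → mode=CHARGE action=motors_off
7. grasp_fail: (CHARGE) → mode=CHARGE action=spin_cw
8. grasp_fail: (CHARGE) → mode=CHARGE action=spin_cw

final mode: CHARGE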